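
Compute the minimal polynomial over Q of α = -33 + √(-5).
m_α(x) = x^2 + 66x + 1094

From α + 33 = √(-5), squaring gives (α + 33)^2 = -5, i.e. α^2 + 66α + 1089 = -5, so α^2 + 66α + 1094 = 0. The discriminant of x^2 + 66x + 1094 is (66)^2 - 4·(1094) = 4356 - 4376 = -20, and 4·(-5) is not a perfect square in Q since -5 is squarefree and ≠ 1. Hence x^2 + 66x + 1094 is irreducible over Q and is the minimal polynomial of α.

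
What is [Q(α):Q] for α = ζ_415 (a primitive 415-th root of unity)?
[Q(α):Q] = 328

The minimal polynomial of ζ_415 over Q is the 415-th cyclotomic polynomial Φ_415(x), which is irreducible over Q and has degree φ(415) = 328. Hence [Q(α):Q] = φ(415) = 328.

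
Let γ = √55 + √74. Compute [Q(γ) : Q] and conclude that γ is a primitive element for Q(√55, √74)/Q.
[Q(γ) : Q] = 4 (equivalently, Q(γ) = Q(√55, √74))

Obviously Q(γ) ⊆ Q(√55, √74), and [Q(√55, √74):Q] = 4 (since 55, 74 are distinct squarefree integers > 1 with 4070 not a perfect square). To show equality we compute the minimal polynomial of γ. From γ = √55 + √74: γ^2 = 55 + 2√(4070) + 74 = 129 + 2√(4070), so γ^2 - 129 = 2√(4070); squaring, (γ^2 - 129)^2 = 4·4070, i.e. γ^4 - 258γ^2 + 16641 - 16280 = 0, i.e. γ^4 - 258γ^2 + 361 = 0. So γ is a root of x^4 - 258x^2 + 361. This polynomial is irreducible over Q: it has no rational root (each ±√55 ± √74 is irrational), and any factorization into two quadratics over Q would force √(4070) ∈ Q (pairing opposite roots) or √55, √74 ∈ Q (other pairings), all impossible. Hence [Q(γ):Q] = 4 = [Q(√55, √74):Q], so Q(γ) = Q(√55, √74).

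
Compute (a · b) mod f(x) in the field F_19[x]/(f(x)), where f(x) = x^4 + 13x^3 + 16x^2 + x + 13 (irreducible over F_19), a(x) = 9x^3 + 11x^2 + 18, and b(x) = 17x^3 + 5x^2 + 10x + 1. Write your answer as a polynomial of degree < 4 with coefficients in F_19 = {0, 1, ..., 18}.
a · b ≡ 11x^3 + 18x^2 + 13x + 12 (mod f(x))

Multiply in F_19[x]: a(x)·b(x) = (9x^3 + 11x^2 + 18)·(17x^3 + 5x^2 + 10x + 1) = x^6 + 4x^5 + 12x^4 + 7x^3 + 6x^2 + 9x + 18. This has degree ≥ 4, so divide by f(x) over F_19: x^6 + 4x^5 + 12x^4 + 7x^3 + 6x^2 + 9x + 18 = (x^2 + 10x + 18)·(x^4 + 13x^3 + 16x^2 + x + 13) + (11x^3 + 18x^2 + 13x + 12). Hence a·b ≡ 11x^3 + 18x^2 + 13x + 12 (mod f). (F_19[x]/(f) is a field with 19^4 = 130321 elements since f is irreducible of degree 4.)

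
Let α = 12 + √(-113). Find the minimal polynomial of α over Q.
m_α(x) = x^2 - 24x + 257

From α - 12 = √(-113), squaring gives (α - 12)^2 = -113, i.e. α^2 - 24α + 144 = -113, so α^2 - 24α + 257 = 0. The discriminant of x^2 - 24x + 257 is (-24)^2 - 4·(257) = 576 - 1028 = -452, and 4·(-113) is not a perfect square in Q since -113 is squarefree and ≠ 1. Hence x^2 - 24x + 257 is irreducible over Q and is the minimal polynomial of α.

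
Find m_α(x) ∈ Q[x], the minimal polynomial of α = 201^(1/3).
m_α(x) = x^3 - 201

α satisfies α^3 = 201, so x^3 - 201 annihilates α. By the rational root test, a rational root p/q (in lowest terms) of x^3 - 201 would satisfy p^3 = 201 q^3, forcing q = 1 and p^3 = 201; but 201 is not a perfect cube, contradiction. A monic cubic over Q with no rational root is irreducible (any nontrivial factorization would include a linear factor). Hence x^3 - 201 is the minimal polynomial of α, and in particular [Q(α):Q] = 3.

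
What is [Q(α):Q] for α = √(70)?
[Q(α):Q] = 2

[Q(α):Q] equals the degree of the minimal polynomial of α. Here α^2 = 70 and x^2 - 70 is irreducible (d = 70 is squarefree, ≠ 1, hence not a square), so deg(m_α) = 2. Thus [Q(α):Q] = 2.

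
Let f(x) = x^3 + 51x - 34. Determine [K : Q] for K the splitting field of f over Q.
[K : Q] = 6

By the rational root test, any rational root of the monic integer polynomial f(x) = x^3 + 51x - 34 must be an integer dividing the constant term -34, i.e. one of ±{1, 2, 17, 34}. Evaluating: f(1) = 18, f(-1) = -86, f(2) = 76, f(-2) = -144, f(17) = 5746, f(-17) = -5814, f(34) = 41004, f(-34) = -41072; none is 0, so f has no rational root and is therefore irreducible over Q (a cubic with no linear factor over a field is irreducible). For an irreducible cubic, the Galois group is A_3 or S_3 according as the discriminant disc(f) = -4a^3 - 27b^2 = -4·(51)^3 - 27·(-34)^2 = -561816 is or is not a square in Q. Here disc(f) = -561816 is not a perfect square in Q, so the Galois group of f over Q is not contained in A_3 and must be all of S_3. The splitting field has degree |S_3| = 6 over Q, so [K : Q] = 6.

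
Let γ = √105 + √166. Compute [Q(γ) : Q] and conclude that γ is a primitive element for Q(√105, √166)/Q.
[Q(γ) : Q] = 4 (equivalently, Q(γ) = Q(√105, √166))

Obviously Q(γ) ⊆ Q(√105, √166), and [Q(√105, √166):Q] = 4 (since 105, 166 are distinct squarefree integers > 1 with 17430 not a perfect square). To show equality we compute the minimal polynomial of γ. From γ = √105 + √166: γ^2 = 105 + 2√(17430) + 166 = 271 + 2√(17430), so γ^2 - 271 = 2√(17430); squaring, (γ^2 - 271)^2 = 4·17430, i.e. γ^4 - 542γ^2 + 73441 - 69720 = 0, i.e. γ^4 - 542γ^2 + 3721 = 0. So γ is a root of x^4 - 542x^2 + 3721. This polynomial is irreducible over Q: it has no rational root (each ±√105 ± √166 is irrational), and any factorization into two quadratics over Q would force √(17430) ∈ Q (pairing opposite roots) or √105, √166 ∈ Q (other pairings), all impossible. Hence [Q(γ):Q] = 4 = [Q(√105, √166):Q], so Q(γ) = Q(√105, √166).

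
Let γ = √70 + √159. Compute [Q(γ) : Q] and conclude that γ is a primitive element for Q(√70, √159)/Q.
[Q(γ) : Q] = 4 (equivalently, Q(γ) = Q(√70, √159))

Obviously Q(γ) ⊆ Q(√70, √159), and [Q(√70, √159):Q] = 4 (since 70, 159 are distinct squarefree integers > 1 with 11130 not a perfect square). To show equality we compute the minimal polynomial of γ. From γ = √70 + √159: γ^2 = 70 + 2√(11130) + 159 = 229 + 2√(11130), so γ^2 - 229 = 2√(11130); squaring, (γ^2 - 229)^2 = 4·11130, i.e. γ^4 - 458γ^2 + 52441 - 44520 = 0, i.e. γ^4 - 458γ^2 + 7921 = 0. So γ is a root of x^4 - 458x^2 + 7921. This polynomial is irreducible over Q: it has no rational root (each ±√70 ± √159 is irrational), and any factorization into two quadratics over Q would force √(11130) ∈ Q (pairing opposite roots) or √70, √159 ∈ Q (other pairings), all impossible. Hence [Q(γ):Q] = 4 = [Q(√70, √159):Q], so Q(γ) = Q(√70, √159).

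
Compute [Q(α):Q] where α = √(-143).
[Q(α):Q] = 2

[Q(α):Q] equals the degree of the minimal polynomial of α. Here α^2 = -143 and x^2 + 143 is irreducible (d = -143 is squarefree, ≠ 1, hence not a square), so deg(m_α) = 2. Thus [Q(α):Q] = 2.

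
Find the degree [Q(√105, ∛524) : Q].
[Q(√105, ∛524) : Q] = 6

Let L = Q(√105, ∛524). Since Q(√105) ⊂ L and [Q(√105):Q] = 2, the tower law gives 2 | [L:Q]. Likewise Q(∛524) ⊂ L with [Q(∛524):Q] = 3 (because 524 is not a perfect cube), so 3 | [L:Q]. As gcd(2,3) = 1, [L:Q] is divisible by 6. Conversely L is generated over Q by √105 and ∛524, so [L:Q] ≤ 2·3 = 6. Therefore [Q(√105, ∛524) : Q] = 6.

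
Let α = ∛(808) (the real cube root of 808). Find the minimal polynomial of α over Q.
m_α(x) = x^3 - 808

α satisfies α^3 = 808, so x^3 - 808 annihilates α. By the rational root test, a rational root p/q (in lowest terms) of x^3 - 808 would satisfy p^3 = 808 q^3, forcing q = 1 and p^3 = 808; but 808 is not a perfect cube, contradiction. A monic cubic over Q with no rational root is irreducible (any nontrivial factorization would include a linear factor). Hence x^3 - 808 is the minimal polynomial of α, and in particular [Q(α):Q] = 3.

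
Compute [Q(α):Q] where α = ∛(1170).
[Q(α):Q] = 3

The minimal polynomial of α is x^3 - 1170, irreducible over Q since 1170 is not a perfect cube (so x^3 - 1170 has no rational root). Hence [Q(α):Q] = deg(m_α) = 3.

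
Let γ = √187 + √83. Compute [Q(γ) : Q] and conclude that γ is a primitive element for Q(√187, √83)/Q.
[Q(γ) : Q] = 4 (equivalently, Q(γ) = Q(√187, √83))

Obviously Q(γ) ⊆ Q(√187, √83), and [Q(√187, √83):Q] = 4 (since 187, 83 are distinct squarefree integers > 1 with 15521 not a perfect square). To show equality we compute the minimal polynomial of γ. From γ = √187 + √83: γ^2 = 187 + 2√(15521) + 83 = 270 + 2√(15521), so γ^2 - 270 = 2√(15521); squaring, (γ^2 - 270)^2 = 4·15521, i.e. γ^4 - 540γ^2 + 72900 - 62084 = 0, i.e. γ^4 - 540γ^2 + 10816 = 0. So γ is a root of x^4 - 540x^2 + 10816. This polynomial is irreducible over Q: it has no rational root (each ±√187 ± √83 is irrational), and any factorization into two quadratics over Q would force √(15521) ∈ Q (pairing opposite roots) or √187, √83 ∈ Q (other pairings), all impossible. Hence [Q(γ):Q] = 4 = [Q(√187, √83):Q], so Q(γ) = Q(√187, √83).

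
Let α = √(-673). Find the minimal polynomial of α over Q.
m_α(x) = x^2 + 673

α satisfies α^2 + 673 = 0, so x^2 + 673 annihilates α. Since d = -673 is squarefree and ≠ 1, it is not a perfect square in Q, so x^2 + 673 has no rational root and is therefore irreducible over Q (a degree-2 polynomial over a field is irreducible iff it has no root). Hence m_α(x) = x^2 + 673.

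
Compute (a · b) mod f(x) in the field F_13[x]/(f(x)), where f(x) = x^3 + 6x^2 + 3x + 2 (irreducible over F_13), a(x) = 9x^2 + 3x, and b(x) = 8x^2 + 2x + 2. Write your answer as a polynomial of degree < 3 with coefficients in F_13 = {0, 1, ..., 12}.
a · b ≡ 3x^2 + 5x (mod f(x))

Multiply in F_13[x]: a(x)·b(x) = (9x^2 + 3x)·(8x^2 + 2x + 2) = 7x^4 + 3x^3 + 11x^2 + 6x. This has degree ≥ 3, so divide by f(x) over F_13: 7x^4 + 3x^3 + 11x^2 + 6x = (7x)·(x^3 + 6x^2 + 3x + 2) + (3x^2 + 5x). Hence a·b ≡ 3x^2 + 5x (mod f). (F_13[x]/(f) is a field with 13^3 = 2197 elements since f is irreducible of degree 3.)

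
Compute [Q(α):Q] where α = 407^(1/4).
[Q(α):Q] = 4

α is a root of x^4 - 407. By Eisenstein's criterion at the prime p = 11 (which divides the constant term 407 but p^2 = 121 does not, since 407 is squarefree), x^4 - 407 is irreducible over Q. Hence [Q(α):Q] = 4.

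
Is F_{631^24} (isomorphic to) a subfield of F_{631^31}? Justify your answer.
No: F_{631^24} is not a subfield of F_{631^31}

F_{p^m} embeds in F_{p^n} iff m | n. Here 24 ∤ 31 (since 31 = 1·24 + 7 with remainder 7 ≠ 0), so F_{631^24} is not a subfield of F_{631^31}. Equivalently: if it were, the tower law would give 24 = [F_{631^24}:F_631] dividing [F_{631^31}:F_631] = 31, contradiction.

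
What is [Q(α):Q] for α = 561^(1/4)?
[Q(α):Q] = 4

α is a root of x^4 - 561. By Eisenstein's criterion at the prime p = 3 (which divides the constant term 561 but p^2 = 9 does not, since 561 is squarefree), x^4 - 561 is irreducible over Q. Hence [Q(α):Q] = 4.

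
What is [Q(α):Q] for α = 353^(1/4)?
[Q(α):Q] = 4

α is a root of x^4 - 353. By Eisenstein's criterion at the prime p = 353 (which divides the constant term 353 but p^2 = 124609 does not, since 353 is squarefree), x^4 - 353 is irreducible over Q. Hence [Q(α):Q] = 4.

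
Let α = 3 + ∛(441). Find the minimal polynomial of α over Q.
m_α(x) = x^3 - 9x^2 + 27x - 468

Set β = α - 3 = ∛(441), so β^3 = 441. Then (α - 3)^3 - 441 = 0, i.e. α is a root of g(x) = (x - 3)^3 - 441 = x^3 - 9x^2 + 27x - 468. Since g(x) = h(x - 3) where h(x) = x^3 - 441, and h is irreducible over Q (because 441 is not a perfect cube, so h has no rational root, and a monic cubic with no rational root is irreducible), g is also irreducible (irreducibility is preserved under the substitution x → x - 3). Hence m_α(x) = x^3 - 9x^2 + 27x - 468.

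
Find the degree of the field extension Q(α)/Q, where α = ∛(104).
[Q(α):Q] = 3

The minimal polynomial of α is x^3 - 104, irreducible over Q since 104 is not a perfect cube (so x^3 - 104 has no rational root). Hence [Q(α):Q] = deg(m_α) = 3.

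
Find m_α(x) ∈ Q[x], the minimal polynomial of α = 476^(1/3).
m_α(x) = x^3 - 476

α satisfies α^3 = 476, so x^3 - 476 annihilates α. By the rational root test, a rational root p/q (in lowest terms) of x^3 - 476 would satisfy p^3 = 476 q^3, forcing q = 1 and p^3 = 476; but 476 is not a perfect cube, contradiction. A monic cubic over Q with no rational root is irreducible (any nontrivial factorization would include a linear factor). Hence x^3 - 476 is the minimal polynomial of α, and in particular [Q(α):Q] = 3.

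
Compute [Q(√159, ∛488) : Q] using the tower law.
[Q(√159, ∛488) : Q] = 6

Let L = Q(√159, ∛488). Since Q(√159) ⊂ L and [Q(√159):Q] = 2, the tower law gives 2 | [L:Q]. Likewise Q(∛488) ⊂ L with [Q(∛488):Q] = 3 (because 488 is not a perfect cube), so 3 | [L:Q]. As gcd(2,3) = 1, [L:Q] is divisible by 6. Conversely L is generated over Q by √159 and ∛488, so [L:Q] ≤ 2·3 = 6. Therefore [Q(√159, ∛488) : Q] = 6.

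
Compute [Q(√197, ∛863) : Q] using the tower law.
[Q(√197, ∛863) : Q] = 6

Let L = Q(√197, ∛863). Since Q(√197) ⊂ L and [Q(√197):Q] = 2, the tower law gives 2 | [L:Q]. Likewise Q(∛863) ⊂ L with [Q(∛863):Q] = 3 (because 863 is not a perfect cube), so 3 | [L:Q]. As gcd(2,3) = 1, [L:Q] is divisible by 6. Conversely L is generated over Q by √197 and ∛863, so [L:Q] ≤ 2·3 = 6. Therefore [Q(√197, ∛863) : Q] = 6.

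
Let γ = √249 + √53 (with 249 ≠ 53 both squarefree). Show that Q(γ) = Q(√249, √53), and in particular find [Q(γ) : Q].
[Q(γ) : Q] = 4 (equivalently, Q(γ) = Q(√249, √53))

Obviously Q(γ) ⊆ Q(√249, √53), and [Q(√249, √53):Q] = 4 (since 249, 53 are distinct squarefree integers > 1 with 13197 not a perfect square). To show equality we compute the minimal polynomial of γ. From γ = √249 + √53: γ^2 = 249 + 2√(13197) + 53 = 302 + 2√(13197), so γ^2 - 302 = 2√(13197); squaring, (γ^2 - 302)^2 = 4·13197, i.e. γ^4 - 604γ^2 + 91204 - 52788 = 0, i.e. γ^4 - 604γ^2 + 38416 = 0. So γ is a root of x^4 - 604x^2 + 38416. This polynomial is irreducible over Q: it has no rational root (each ±√249 ± √53 is irrational), and any factorization into two quadratics over Q would force √(13197) ∈ Q (pairing opposite roots) or √249, √53 ∈ Q (other pairings), all impossible. Hence [Q(γ):Q] = 4 = [Q(√249, √53):Q], so Q(γ) = Q(√249, √53).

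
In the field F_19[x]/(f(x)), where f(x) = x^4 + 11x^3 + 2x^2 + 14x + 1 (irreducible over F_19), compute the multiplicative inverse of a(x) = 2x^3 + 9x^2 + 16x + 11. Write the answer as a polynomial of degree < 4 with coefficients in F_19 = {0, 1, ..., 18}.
a(x)^(-1) ≡ 2x^3 + 2x^2 + 18x + 5 (mod f(x))

Since f is irreducible over F_19, F_19[x]/(f) is a field and a(x) ≠ 0 has an inverse. Apply the extended Euclidean algorithm to f(x) and a(x) in F_19[x]: f(x) = (10x + 8)·a(x) + (17x^2 + 4x + 8);  a(x) = (18x + 3)·(17x^2 + 4x + 8) + (12x + 6);  (17x^2 + 4x + 8) = (3x + 2)·(12x + 6) + (15). The last nonzero remainder is the constant 15 = gcd(f, a) in F_19. Back-substituting through the division chain expresses 15 = s(x)·a(x) + t(x)·f(x) with s(x) ≡ 11x^3 + 11x^2 + 4x + 18 (mod f), so (11x^3 + 11x^2 + 4x + 18)·a(x) ≡ 15 (mod f). Multiplying by 15^(-1) ≡ 14 in F_19 gives a(x)^(-1) ≡ 14·(11x^3 + 11x^2 + 4x + 18) ≡ 2x^3 + 2x^2 + 18x + 5 (mod f). Check: (2x^3 + 9x^2 + 16x + 11)·(2x^3 + 2x^2 + 18x + 5) = 4x^6 + 3x^5 + 10x^4 + 17x^3 + 13x^2 + 12x + 17 ≡ 1 (mod x^4 + 11x^3 + 2x^2 + 14x + 1).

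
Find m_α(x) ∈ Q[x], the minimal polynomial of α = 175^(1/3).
m_α(x) = x^3 - 175

α satisfies α^3 = 175, so x^3 - 175 annihilates α. By the rational root test, a rational root p/q (in lowest terms) of x^3 - 175 would satisfy p^3 = 175 q^3, forcing q = 1 and p^3 = 175; but 175 is not a perfect cube, contradiction. A monic cubic over Q with no rational root is irreducible (any nontrivial factorization would include a linear factor). Hence x^3 - 175 is the minimal polynomial of α, and in particular [Q(α):Q] = 3.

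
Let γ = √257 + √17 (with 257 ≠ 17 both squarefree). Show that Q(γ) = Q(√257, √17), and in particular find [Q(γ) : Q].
[Q(γ) : Q] = 4 (equivalently, Q(γ) = Q(√257, √17))

Obviously Q(γ) ⊆ Q(√257, √17), and [Q(√257, √17):Q] = 4 (since 257, 17 are distinct squarefree integers > 1 with 4369 not a perfect square). To show equality we compute the minimal polynomial of γ. From γ = √257 + √17: γ^2 = 257 + 2√(4369) + 17 = 274 + 2√(4369), so γ^2 - 274 = 2√(4369); squaring, (γ^2 - 274)^2 = 4·4369, i.e. γ^4 - 548γ^2 + 75076 - 17476 = 0, i.e. γ^4 - 548γ^2 + 57600 = 0. So γ is a root of x^4 - 548x^2 + 57600. This polynomial is irreducible over Q: it has no rational root (each ±√257 ± √17 is irrational), and any factorization into two quadratics over Q would force √(4369) ∈ Q (pairing opposite roots) or √257, √17 ∈ Q (other pairings), all impossible. Hence [Q(γ):Q] = 4 = [Q(√257, √17):Q], so Q(γ) = Q(√257, √17).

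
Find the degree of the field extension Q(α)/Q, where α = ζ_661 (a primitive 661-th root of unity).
[Q(α):Q] = 660

The minimal polynomial of ζ_661 over Q is the 661-th cyclotomic polynomial Φ_661(x), which is irreducible over Q and has degree φ(661) = 660. Hence [Q(α):Q] = φ(661) = 660.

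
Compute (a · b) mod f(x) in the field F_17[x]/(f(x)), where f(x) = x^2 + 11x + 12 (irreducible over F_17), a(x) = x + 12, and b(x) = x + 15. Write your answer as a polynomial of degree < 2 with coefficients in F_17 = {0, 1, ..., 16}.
a · b ≡ 16x + 15 (mod f(x))

Multiply in F_17[x]: a(x)·b(x) = (x + 12)·(x + 15) = x^2 + 10x + 10. This has degree ≥ 2, so divide by f(x) over F_17: x^2 + 10x + 10 = (1)·(x^2 + 11x + 12) + (16x + 15). Hence a·b ≡ 16x + 15 (mod f). (F_17[x]/(f) is a field with 17^2 = 289 elements since f is irreducible of degree 2.)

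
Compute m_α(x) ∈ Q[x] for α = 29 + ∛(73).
m_α(x) = x^3 - 87x^2 + 2523x - 24462

Set β = α - 29 = ∛(73), so β^3 = 73. Then (α - 29)^3 - 73 = 0, i.e. α is a root of g(x) = (x - 29)^3 - 73 = x^3 - 87x^2 + 2523x - 24462. Since g(x) = h(x - 29) where h(x) = x^3 - 73, and h is irreducible over Q (because 73 is not a perfect cube, so h has no rational root, and a monic cubic with no rational root is irreducible), g is also irreducible (irreducibility is preserved under the substitution x → x - 29). Hence m_α(x) = x^3 - 87x^2 + 2523x - 24462.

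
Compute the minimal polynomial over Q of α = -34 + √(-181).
m_α(x) = x^2 + 68x + 1337

From α + 34 = √(-181), squaring gives (α + 34)^2 = -181, i.e. α^2 + 68α + 1156 = -181, so α^2 + 68α + 1337 = 0. The discriminant of x^2 + 68x + 1337 is (68)^2 - 4·(1337) = 4624 - 5348 = -724, and 4·(-181) is not a perfect square in Q since -181 is squarefree and ≠ 1. Hence x^2 + 68x + 1337 is irreducible over Q and is the minimal polynomial of α.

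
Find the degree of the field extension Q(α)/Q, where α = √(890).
[Q(α):Q] = 2

[Q(α):Q] equals the degree of the minimal polynomial of α. Here α^2 = 890 and x^2 - 890 is irreducible (d = 890 is squarefree, ≠ 1, hence not a square), so deg(m_α) = 2. Thus [Q(α):Q] = 2.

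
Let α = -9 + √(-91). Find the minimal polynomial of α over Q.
m_α(x) = x^2 + 18x + 172

From α + 9 = √(-91), squaring gives (α + 9)^2 = -91, i.e. α^2 + 18α + 81 = -91, so α^2 + 18α + 172 = 0. The discriminant of x^2 + 18x + 172 is (18)^2 - 4·(172) = 324 - 688 = -364, and 4·(-91) is not a perfect square in Q since -91 is squarefree and ≠ 1. Hence x^2 + 18x + 172 is irreducible over Q and is the minimal polynomial of α.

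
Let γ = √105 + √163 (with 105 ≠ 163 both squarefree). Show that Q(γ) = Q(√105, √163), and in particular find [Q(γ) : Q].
[Q(γ) : Q] = 4 (equivalently, Q(γ) = Q(√105, √163))

Obviously Q(γ) ⊆ Q(√105, √163), and [Q(√105, √163):Q] = 4 (since 105, 163 are distinct squarefree integers > 1 with 17115 not a perfect square). To show equality we compute the minimal polynomial of γ. From γ = √105 + √163: γ^2 = 105 + 2√(17115) + 163 = 268 + 2√(17115), so γ^2 - 268 = 2√(17115); squaring, (γ^2 - 268)^2 = 4·17115, i.e. γ^4 - 536γ^2 + 71824 - 68460 = 0, i.e. γ^4 - 536γ^2 + 3364 = 0. So γ is a root of x^4 - 536x^2 + 3364. This polynomial is irreducible over Q: it has no rational root (each ±√105 ± √163 is irrational), and any factorization into two quadratics over Q would force √(17115) ∈ Q (pairing opposite roots) or √105, √163 ∈ Q (other pairings), all impossible. Hence [Q(γ):Q] = 4 = [Q(√105, √163):Q], so Q(γ) = Q(√105, √163).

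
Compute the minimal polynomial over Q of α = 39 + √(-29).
m_α(x) = x^2 - 78x + 1550

From α - 39 = √(-29), squaring gives (α - 39)^2 = -29, i.e. α^2 - 78α + 1521 = -29, so α^2 - 78α + 1550 = 0. The discriminant of x^2 - 78x + 1550 is (-78)^2 - 4·(1550) = 6084 - 6200 = -116, and 4·(-29) is not a perfect square in Q since -29 is squarefree and ≠ 1. Hence x^2 - 78x + 1550 is irreducible over Q and is the minimal polynomial of α.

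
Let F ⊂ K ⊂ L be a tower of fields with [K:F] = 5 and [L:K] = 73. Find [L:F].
[L:F] = 365

The tower law says that for any tower of field extensions F ⊂ K ⊂ L with finite degrees, [L:F] = [L:K] · [K:F]. Here this gives [L:F] = 73 · 5 = 365.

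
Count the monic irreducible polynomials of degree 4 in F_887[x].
There are 154751168148 monic irreducible polynomials of degree 4 over F_887

Each element of F_{887^4} that lies in no proper subfield is a root of exactly one monic irreducible of degree 4 over F_887, and each such polynomial has 4 distinct roots in F_{887^4}. By Möbius inversion the count is N_887(4) = (1/4) Σ_{d|4} μ(4/d) · 887^d = (1/4)(μ(4)·887^1 + μ(2)·887^2 + μ(1)·887^4) = 619004672592/4 = 154751168148.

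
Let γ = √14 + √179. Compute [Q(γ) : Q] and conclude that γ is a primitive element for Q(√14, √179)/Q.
[Q(γ) : Q] = 4 (equivalently, Q(γ) = Q(√14, √179))

Obviously Q(γ) ⊆ Q(√14, √179), and [Q(√14, √179):Q] = 4 (since 14, 179 are distinct squarefree integers > 1 with 2506 not a perfect square). To show equality we compute the minimal polynomial of γ. From γ = √14 + √179: γ^2 = 14 + 2√(2506) + 179 = 193 + 2√(2506), so γ^2 - 193 = 2√(2506); squaring, (γ^2 - 193)^2 = 4·2506, i.e. γ^4 - 386γ^2 + 37249 - 10024 = 0, i.e. γ^4 - 386γ^2 + 27225 = 0. So γ is a root of x^4 - 386x^2 + 27225. This polynomial is irreducible over Q: it has no rational root (each ±√14 ± √179 is irrational), and any factorization into two quadratics over Q would force √(2506) ∈ Q (pairing opposite roots) or √14, √179 ∈ Q (other pairings), all impossible. Hence [Q(γ):Q] = 4 = [Q(√14, √179):Q], so Q(γ) = Q(√14, √179).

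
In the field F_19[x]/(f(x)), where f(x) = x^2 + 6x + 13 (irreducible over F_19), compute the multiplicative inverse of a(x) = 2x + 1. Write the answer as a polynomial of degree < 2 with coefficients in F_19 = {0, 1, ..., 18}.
a(x)^(-1) ≡ 12x + 9 (mod f(x))

Since f is irreducible over F_19, F_19[x]/(f) is a field and a(x) ≠ 0 has an inverse. Apply the extended Euclidean algorithm to f(x) and a(x) in F_19[x]: f(x) = (10x + 17)·a(x) + (15). The last nonzero remainder is the constant 15 = gcd(f, a) in F_19. Back-substituting through the division chain expresses 15 = s(x)·a(x) + t(x)·f(x) with s(x) ≡ 9x + 2 (mod f), so (9x + 2)·a(x) ≡ 15 (mod f). Multiplying by 15^(-1) ≡ 14 in F_19 gives a(x)^(-1) ≡ 14·(9x + 2) ≡ 12x + 9 (mod f). Check: (2x + 1)·(12x + 9) = 5x^2 + 11x + 9 ≡ 1 (mod x^2 + 6x + 13).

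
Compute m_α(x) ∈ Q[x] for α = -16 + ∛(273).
m_α(x) = x^3 + 48x^2 + 768x + 3823

Set β = α + 16 = ∛(273), so β^3 = 273. Then (α + 16)^3 - 273 = 0, i.e. α is a root of g(x) = (x + 16)^3 - 273 = x^3 + 48x^2 + 768x + 3823. Since g(x) = h(x + 16) where h(x) = x^3 - 273, and h is irreducible over Q (because 273 is not a perfect cube, so h has no rational root, and a monic cubic with no rational root is irreducible), g is also irreducible (irreducibility is preserved under the substitution x → x + 16). Hence m_α(x) = x^3 + 48x^2 + 768x + 3823.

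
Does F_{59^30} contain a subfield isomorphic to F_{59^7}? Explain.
No: F_{59^7} is not a subfield of F_{59^30}

F_{p^m} embeds in F_{p^n} iff m | n. Here 7 ∤ 30 (since 30 = 4·7 + 2 with remainder 2 ≠ 0), so F_{59^7} is not a subfield of F_{59^30}. Equivalently: if it were, the tower law would give 7 = [F_{59^7}:F_59] dividing [F_{59^30}:F_59] = 30, contradiction.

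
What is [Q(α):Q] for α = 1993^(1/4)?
[Q(α):Q] = 4

α is a root of x^4 - 1993. By Eisenstein's criterion at the prime p = 1993 (which divides the constant term 1993 but p^2 = 3972049 does not, since 1993 is squarefree), x^4 - 1993 is irreducible over Q. Hence [Q(α):Q] = 4.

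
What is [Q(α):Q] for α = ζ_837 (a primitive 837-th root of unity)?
[Q(α):Q] = 540

The minimal polynomial of ζ_837 over Q is the 837-th cyclotomic polynomial Φ_837(x), which is irreducible over Q and has degree φ(837) = 540. Hence [Q(α):Q] = φ(837) = 540.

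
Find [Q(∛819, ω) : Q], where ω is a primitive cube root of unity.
[Q(∛819, ω) : Q] = 6

[Q(∛819):Q] = 3 (min poly x^3 - 819, irreducible since 819 is not a perfect cube). [Q(ω):Q] = 2 (min poly x^2 + x + 1). Since Q(∛819) ⊂ R and ω ∉ R, we have ω ∉ Q(∛819), so x^2 + x + 1 remains irreducible over Q(∛819) and [Q(∛819, ω) : Q(∛819)] = 2. By the tower law, [Q(∛819, ω) : Q] = 3 · 2 = 6. (In fact Q(∛819, ω) is the splitting field of x^3 - 819 over Q.)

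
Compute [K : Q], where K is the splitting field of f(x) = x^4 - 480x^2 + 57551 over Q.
[K : Q] = 4

Solving the quadratic in x^2: x^2 = (480 ± √(480^2 - 4·57551))/2 = (480 ± √196)/2 = (480 ± 14)/2, giving x^2 = 233 or x^2 = 247. So f(x) = (x^2 - 233)(x^2 - 247) and the roots of f are ±√233, ±√247. Hence the splitting field is K = Q(√233, √247). Since 233 and 247 are distinct squarefree integers > 1, their product 57551 is not a perfect square, so √247 ∉ Q(√233). By the tower law [K:Q] = [Q(√233,√247):Q(√233)] · [Q(√233):Q] = 2 · 2 = 4.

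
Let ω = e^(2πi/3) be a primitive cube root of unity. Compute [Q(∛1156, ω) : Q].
[Q(∛1156, ω) : Q] = 6

[Q(∛1156):Q] = 3 (min poly x^3 - 1156, irreducible since 1156 is not a perfect cube). [Q(ω):Q] = 2 (min poly x^2 + x + 1). Since Q(∛1156) ⊂ R and ω ∉ R, we have ω ∉ Q(∛1156), so x^2 + x + 1 remains irreducible over Q(∛1156) and [Q(∛1156, ω) : Q(∛1156)] = 2. By the tower law, [Q(∛1156, ω) : Q] = 3 · 2 = 6. (In fact Q(∛1156, ω) is the splitting field of x^3 - 1156 over Q.)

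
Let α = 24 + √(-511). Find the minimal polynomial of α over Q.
m_α(x) = x^2 - 48x + 1087

From α - 24 = √(-511), squaring gives (α - 24)^2 = -511, i.e. α^2 - 48α + 576 = -511, so α^2 - 48α + 1087 = 0. The discriminant of x^2 - 48x + 1087 is (-48)^2 - 4·(1087) = 2304 - 4348 = -2044, and 4·(-511) is not a perfect square in Q since -511 is squarefree and ≠ 1. Hence x^2 - 48x + 1087 is irreducible over Q and is the minimal polynomial of α.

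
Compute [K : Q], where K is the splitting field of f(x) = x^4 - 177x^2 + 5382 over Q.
[K : Q] = 4

Solving the quadratic in x^2: x^2 = (177 ± √(177^2 - 4·5382))/2 = (177 ± √9801)/2 = (177 ± 99)/2, giving x^2 = 138 or x^2 = 39. So f(x) = (x^2 - 138)(x^2 - 39) and the roots of f are ±√138, ±√39. Hence the splitting field is K = Q(√138, √39). Since 138 and 39 are distinct squarefree integers > 1, their product 5382 is not a perfect square, so √39 ∉ Q(√138). By the tower law [K:Q] = [Q(√138,√39):Q(√138)] · [Q(√138):Q] = 2 · 2 = 4.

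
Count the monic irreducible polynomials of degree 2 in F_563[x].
There are 158203 monic irreducible polynomials of degree 2 over F_563

Each element of F_{563^2} that lies in no proper subfield is a root of exactly one monic irreducible of degree 2 over F_563, and each such polynomial has 2 distinct roots in F_{563^2}. By Möbius inversion the count is N_563(2) = (1/2) Σ_{d|2} μ(2/d) · 563^d = (1/2)(μ(2)·563^1 + μ(1)·563^2) = 316406/2 = 158203.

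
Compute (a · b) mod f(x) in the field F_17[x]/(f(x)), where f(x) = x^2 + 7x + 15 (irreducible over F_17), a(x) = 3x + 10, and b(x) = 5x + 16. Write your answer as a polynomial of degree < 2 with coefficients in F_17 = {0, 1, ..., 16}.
a · b ≡ 10x + 3 (mod f(x))

Multiply in F_17[x]: a(x)·b(x) = (3x + 10)·(5x + 16) = 15x^2 + 13x + 7. This has degree ≥ 2, so divide by f(x) over F_17: 15x^2 + 13x + 7 = (15)·(x^2 + 7x + 15) + (10x + 3). Hence a·b ≡ 10x + 3 (mod f). (F_17[x]/(f) is a field with 17^2 = 289 elements since f is irreducible of degree 2.)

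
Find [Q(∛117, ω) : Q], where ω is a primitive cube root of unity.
[Q(∛117, ω) : Q] = 6

[Q(∛117):Q] = 3 (min poly x^3 - 117, irreducible since 117 is not a perfect cube). [Q(ω):Q] = 2 (min poly x^2 + x + 1). Since Q(∛117) ⊂ R and ω ∉ R, we have ω ∉ Q(∛117), so x^2 + x + 1 remains irreducible over Q(∛117) and [Q(∛117, ω) : Q(∛117)] = 2. By the tower law, [Q(∛117, ω) : Q] = 3 · 2 = 6. (In fact Q(∛117, ω) is the splitting field of x^3 - 117 over Q.)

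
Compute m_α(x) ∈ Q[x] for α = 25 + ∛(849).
m_α(x) = x^3 - 75x^2 + 1875x - 16474

Set β = α - 25 = ∛(849), so β^3 = 849. Then (α - 25)^3 - 849 = 0, i.e. α is a root of g(x) = (x - 25)^3 - 849 = x^3 - 75x^2 + 1875x - 16474. Since g(x) = h(x - 25) where h(x) = x^3 - 849, and h is irreducible over Q (because 849 is not a perfect cube, so h has no rational root, and a monic cubic with no rational root is irreducible), g is also irreducible (irreducibility is preserved under the substitution x → x - 25). Hence m_α(x) = x^3 - 75x^2 + 1875x - 16474.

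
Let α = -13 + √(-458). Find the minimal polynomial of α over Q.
m_α(x) = x^2 + 26x + 627

From α + 13 = √(-458), squaring gives (α + 13)^2 = -458, i.e. α^2 + 26α + 169 = -458, so α^2 + 26α + 627 = 0. The discriminant of x^2 + 26x + 627 is (26)^2 - 4·(627) = 676 - 2508 = -1832, and 4·(-458) is not a perfect square in Q since -458 is squarefree and ≠ 1. Hence x^2 + 26x + 627 is irreducible over Q and is the minimal polynomial of α.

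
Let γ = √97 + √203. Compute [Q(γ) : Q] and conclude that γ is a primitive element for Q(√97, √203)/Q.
[Q(γ) : Q] = 4 (equivalently, Q(γ) = Q(√97, √203))

Obviously Q(γ) ⊆ Q(√97, √203), and [Q(√97, √203):Q] = 4 (since 97, 203 are distinct squarefree integers > 1 with 19691 not a perfect square). To show equality we compute the minimal polynomial of γ. From γ = √97 + √203: γ^2 = 97 + 2√(19691) + 203 = 300 + 2√(19691), so γ^2 - 300 = 2√(19691); squaring, (γ^2 - 300)^2 = 4·19691, i.e. γ^4 - 600γ^2 + 90000 - 78764 = 0, i.e. γ^4 - 600γ^2 + 11236 = 0. So γ is a root of x^4 - 600x^2 + 11236. This polynomial is irreducible over Q: it has no rational root (each ±√97 ± √203 is irrational), and any factorization into two quadratics over Q would force √(19691) ∈ Q (pairing opposite roots) or √97, √203 ∈ Q (other pairings), all impossible. Hence [Q(γ):Q] = 4 = [Q(√97, √203):Q], so Q(γ) = Q(√97, √203).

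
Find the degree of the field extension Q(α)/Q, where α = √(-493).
[Q(α):Q] = 2

[Q(α):Q] equals the degree of the minimal polynomial of α. Here α^2 = -493 and x^2 + 493 is irreducible (d = -493 is squarefree, ≠ 1, hence not a square), so deg(m_α) = 2. Thus [Q(α):Q] = 2.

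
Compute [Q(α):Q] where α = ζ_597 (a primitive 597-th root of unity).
[Q(α):Q] = 396

The minimal polynomial of ζ_597 over Q is the 597-th cyclotomic polynomial Φ_597(x), which is irreducible over Q and has degree φ(597) = 396. Hence [Q(α):Q] = φ(597) = 396.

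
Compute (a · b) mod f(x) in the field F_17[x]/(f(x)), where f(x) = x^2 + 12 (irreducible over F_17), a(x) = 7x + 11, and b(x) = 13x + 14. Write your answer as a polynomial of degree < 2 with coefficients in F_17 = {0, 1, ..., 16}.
a · b ≡ 3x + 14 (mod f(x))

Multiply in F_17[x]: a(x)·b(x) = (7x + 11)·(13x + 14) = 6x^2 + 3x + 1. This has degree ≥ 2, so divide by f(x) over F_17: 6x^2 + 3x + 1 = (6)·(x^2 + 12) + (3x + 14). Hence a·b ≡ 3x + 14 (mod f). (F_17[x]/(f) is a field with 17^2 = 289 elements since f is irreducible of degree 2.)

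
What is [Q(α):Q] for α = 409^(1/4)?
[Q(α):Q] = 4

α is a root of x^4 - 409. By Eisenstein's criterion at the prime p = 409 (which divides the constant term 409 but p^2 = 167281 does not, since 409 is squarefree), x^4 - 409 is irreducible over Q. Hence [Q(α):Q] = 4.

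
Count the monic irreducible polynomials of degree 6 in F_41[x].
There are 791672280 monic irreducible polynomials of degree 6 over F_41

Each element of F_{41^6} that lies in no proper subfield is a root of exactly one monic irreducible of degree 6 over F_41, and each such polynomial has 6 distinct roots in F_{41^6}. By Möbius inversion the count is N_41(6) = (1/6) Σ_{d|6} μ(6/d) · 41^d = (1/6)(μ(6)·41^1 + μ(3)·41^2 + μ(2)·41^3 + μ(1)·41^6) = 4750033680/6 = 791672280.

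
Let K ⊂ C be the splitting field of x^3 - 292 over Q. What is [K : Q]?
[K : Q] = 6

The roots of x^3 - 292 are ∛292, ω∛292, ω^2∛292 where ω = e^(2πi/3) is a primitive cube root of unity, so K = Q(∛292, ω). Now [Q(∛292):Q] = 3 (since 292 is not a perfect cube, x^3 - 292 is irreducible) and [Q(ω):Q] = 2. Both 2 and 3 divide [K:Q], and [K:Q] ≤ 3·2 = 6, so [K:Q] = 6. (Equivalently: Q(∛292) ⊂ R but ω ∉ R, so [K : Q(∛292)] = 2.)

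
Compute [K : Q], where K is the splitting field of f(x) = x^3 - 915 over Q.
[K : Q] = 6

The roots of x^3 - 915 are ∛915, ω∛915, ω^2∛915 where ω = e^(2πi/3) is a primitive cube root of unity, so K = Q(∛915, ω). Now [Q(∛915):Q] = 3 (since 915 is not a perfect cube, x^3 - 915 is irreducible) and [Q(ω):Q] = 2. Both 2 and 3 divide [K:Q], and [K:Q] ≤ 3·2 = 6, so [K:Q] = 6. (Equivalently: Q(∛915) ⊂ R but ω ∉ R, so [K : Q(∛915)] = 2.)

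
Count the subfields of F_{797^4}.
F_{797^4} has 3 subfields

The subfields of F_{p^n} are exactly the fields F_{p^d} for d | n (each is the fixed field of the unique index-d subgroup of Gal(F_{p^n}/F_p) ≅ Z/nZ). The divisors of n = 4 are {1, 2, 4}, giving 3 subfields: F_{797^1}, F_{797^2}, F_{797^4}.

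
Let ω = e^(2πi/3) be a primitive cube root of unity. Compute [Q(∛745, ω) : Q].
[Q(∛745, ω) : Q] = 6

[Q(∛745):Q] = 3 (min poly x^3 - 745, irreducible since 745 is not a perfect cube). [Q(ω):Q] = 2 (min poly x^2 + x + 1). Since Q(∛745) ⊂ R and ω ∉ R, we have ω ∉ Q(∛745), so x^2 + x + 1 remains irreducible over Q(∛745) and [Q(∛745, ω) : Q(∛745)] = 2. By the tower law, [Q(∛745, ω) : Q] = 3 · 2 = 6. (In fact Q(∛745, ω) is the splitting field of x^3 - 745 over Q.)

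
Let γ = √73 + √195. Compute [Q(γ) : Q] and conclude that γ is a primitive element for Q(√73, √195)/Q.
[Q(γ) : Q] = 4 (equivalently, Q(γ) = Q(√73, √195))

Obviously Q(γ) ⊆ Q(√73, √195), and [Q(√73, √195):Q] = 4 (since 73, 195 are distinct squarefree integers > 1 with 14235 not a perfect square). To show equality we compute the minimal polynomial of γ. From γ = √73 + √195: γ^2 = 73 + 2√(14235) + 195 = 268 + 2√(14235), so γ^2 - 268 = 2√(14235); squaring, (γ^2 - 268)^2 = 4·14235, i.e. γ^4 - 536γ^2 + 71824 - 56940 = 0, i.e. γ^4 - 536γ^2 + 14884 = 0. So γ is a root of x^4 - 536x^2 + 14884. This polynomial is irreducible over Q: it has no rational root (each ±√73 ± √195 is irrational), and any factorization into two quadratics over Q would force √(14235) ∈ Q (pairing opposite roots) or √73, √195 ∈ Q (other pairings), all impossible. Hence [Q(γ):Q] = 4 = [Q(√73, √195):Q], so Q(γ) = Q(√73, √195).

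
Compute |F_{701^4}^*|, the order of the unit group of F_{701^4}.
|F_{701^4}^*| = 241474942800

F_{701^4} has 701^4 = 241474942801 elements; its multiplicative group consists of all nonzero elements, so |F_{701^4}^*| = 241474942801 - 1 = 241474942800. (It is cyclic since any finite subgroup of the multiplicative group of a field is cyclic.)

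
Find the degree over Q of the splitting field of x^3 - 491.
[K : Q] = 6

The roots of x^3 - 491 are ∛491, ω∛491, ω^2∛491 where ω = e^(2πi/3) is a primitive cube root of unity, so K = Q(∛491, ω). Now [Q(∛491):Q] = 3 (since 491 is not a perfect cube, x^3 - 491 is irreducible) and [Q(ω):Q] = 2. Both 2 and 3 divide [K:Q], and [K:Q] ≤ 3·2 = 6, so [K:Q] = 6. (Equivalently: Q(∛491) ⊂ R but ω ∉ R, so [K : Q(∛491)] = 2.)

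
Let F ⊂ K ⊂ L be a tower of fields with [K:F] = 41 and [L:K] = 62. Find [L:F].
[L:F] = 2542

The tower law says that for any tower of field extensions F ⊂ K ⊂ L with finite degrees, [L:F] = [L:K] · [K:F]. Here this gives [L:F] = 62 · 41 = 2542.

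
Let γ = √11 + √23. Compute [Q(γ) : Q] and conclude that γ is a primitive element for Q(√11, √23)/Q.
[Q(γ) : Q] = 4 (equivalently, Q(γ) = Q(√11, √23))

Obviously Q(γ) ⊆ Q(√11, √23), and [Q(√11, √23):Q] = 4 (since 11, 23 are distinct squarefree integers > 1 with 253 not a perfect square). To show equality we compute the minimal polynomial of γ. From γ = √11 + √23: γ^2 = 11 + 2√(253) + 23 = 34 + 2√(253), so γ^2 - 34 = 2√(253); squaring, (γ^2 - 34)^2 = 4·253, i.e. γ^4 - 68γ^2 + 1156 - 1012 = 0, i.e. γ^4 - 68γ^2 + 144 = 0. So γ is a root of x^4 - 68x^2 + 144. This polynomial is irreducible over Q: it has no rational root (each ±√11 ± √23 is irrational), and any factorization into two quadratics over Q would force √(253) ∈ Q (pairing opposite roots) or √11, √23 ∈ Q (other pairings), all impossible. Hence [Q(γ):Q] = 4 = [Q(√11, √23):Q], so Q(γ) = Q(√11, √23).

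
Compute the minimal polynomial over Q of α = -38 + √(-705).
m_α(x) = x^2 + 76x + 2149

From α + 38 = √(-705), squaring gives (α + 38)^2 = -705, i.e. α^2 + 76α + 1444 = -705, so α^2 + 76α + 2149 = 0. The discriminant of x^2 + 76x + 2149 is (76)^2 - 4·(2149) = 5776 - 8596 = -2820, and 4·(-705) is not a perfect square in Q since -705 is squarefree and ≠ 1. Hence x^2 + 76x + 2149 is irreducible over Q and is the minimal polynomial of α.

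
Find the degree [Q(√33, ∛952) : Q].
[Q(√33, ∛952) : Q] = 6

Let L = Q(√33, ∛952). Since Q(√33) ⊂ L and [Q(√33):Q] = 2, the tower law gives 2 | [L:Q]. Likewise Q(∛952) ⊂ L with [Q(∛952):Q] = 3 (because 952 is not a perfect cube), so 3 | [L:Q]. As gcd(2,3) = 1, [L:Q] is divisible by 6. Conversely L is generated over Q by √33 and ∛952, so [L:Q] ≤ 2·3 = 6. Therefore [Q(√33, ∛952) : Q] = 6.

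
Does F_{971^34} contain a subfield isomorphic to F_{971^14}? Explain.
No: F_{971^14} is not a subfield of F_{971^34}

F_{p^m} embeds in F_{p^n} iff m | n. Here 14 ∤ 34 (since 34 = 2·14 + 6 with remainder 6 ≠ 0), so F_{971^14} is not a subfield of F_{971^34}. Equivalently: if it were, the tower law would give 14 = [F_{971^14}:F_971] dividing [F_{971^34}:F_971] = 34, contradiction.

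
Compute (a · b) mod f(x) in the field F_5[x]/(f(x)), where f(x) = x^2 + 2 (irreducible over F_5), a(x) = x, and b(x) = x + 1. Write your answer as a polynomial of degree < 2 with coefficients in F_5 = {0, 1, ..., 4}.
a · b ≡ x + 3 (mod f(x))

Multiply in F_5[x]: a(x)·b(x) = (x)·(x + 1) = x^2 + x. This has degree ≥ 2, so divide by f(x) over F_5: x^2 + x = (1)·(x^2 + 2) + (x + 3). Hence a·b ≡ x + 3 (mod f). (F_5[x]/(f) is a field with 5^2 = 25 elements since f is irreducible of degree 2.)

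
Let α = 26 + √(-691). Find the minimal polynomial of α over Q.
m_α(x) = x^2 - 52x + 1367

From α - 26 = √(-691), squaring gives (α - 26)^2 = -691, i.e. α^2 - 52α + 676 = -691, so α^2 - 52α + 1367 = 0. The discriminant of x^2 - 52x + 1367 is (-52)^2 - 4·(1367) = 2704 - 5468 = -2764, and 4·(-691) is not a perfect square in Q since -691 is squarefree and ≠ 1. Hence x^2 - 52x + 1367 is irreducible over Q and is the minimal polynomial of α.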